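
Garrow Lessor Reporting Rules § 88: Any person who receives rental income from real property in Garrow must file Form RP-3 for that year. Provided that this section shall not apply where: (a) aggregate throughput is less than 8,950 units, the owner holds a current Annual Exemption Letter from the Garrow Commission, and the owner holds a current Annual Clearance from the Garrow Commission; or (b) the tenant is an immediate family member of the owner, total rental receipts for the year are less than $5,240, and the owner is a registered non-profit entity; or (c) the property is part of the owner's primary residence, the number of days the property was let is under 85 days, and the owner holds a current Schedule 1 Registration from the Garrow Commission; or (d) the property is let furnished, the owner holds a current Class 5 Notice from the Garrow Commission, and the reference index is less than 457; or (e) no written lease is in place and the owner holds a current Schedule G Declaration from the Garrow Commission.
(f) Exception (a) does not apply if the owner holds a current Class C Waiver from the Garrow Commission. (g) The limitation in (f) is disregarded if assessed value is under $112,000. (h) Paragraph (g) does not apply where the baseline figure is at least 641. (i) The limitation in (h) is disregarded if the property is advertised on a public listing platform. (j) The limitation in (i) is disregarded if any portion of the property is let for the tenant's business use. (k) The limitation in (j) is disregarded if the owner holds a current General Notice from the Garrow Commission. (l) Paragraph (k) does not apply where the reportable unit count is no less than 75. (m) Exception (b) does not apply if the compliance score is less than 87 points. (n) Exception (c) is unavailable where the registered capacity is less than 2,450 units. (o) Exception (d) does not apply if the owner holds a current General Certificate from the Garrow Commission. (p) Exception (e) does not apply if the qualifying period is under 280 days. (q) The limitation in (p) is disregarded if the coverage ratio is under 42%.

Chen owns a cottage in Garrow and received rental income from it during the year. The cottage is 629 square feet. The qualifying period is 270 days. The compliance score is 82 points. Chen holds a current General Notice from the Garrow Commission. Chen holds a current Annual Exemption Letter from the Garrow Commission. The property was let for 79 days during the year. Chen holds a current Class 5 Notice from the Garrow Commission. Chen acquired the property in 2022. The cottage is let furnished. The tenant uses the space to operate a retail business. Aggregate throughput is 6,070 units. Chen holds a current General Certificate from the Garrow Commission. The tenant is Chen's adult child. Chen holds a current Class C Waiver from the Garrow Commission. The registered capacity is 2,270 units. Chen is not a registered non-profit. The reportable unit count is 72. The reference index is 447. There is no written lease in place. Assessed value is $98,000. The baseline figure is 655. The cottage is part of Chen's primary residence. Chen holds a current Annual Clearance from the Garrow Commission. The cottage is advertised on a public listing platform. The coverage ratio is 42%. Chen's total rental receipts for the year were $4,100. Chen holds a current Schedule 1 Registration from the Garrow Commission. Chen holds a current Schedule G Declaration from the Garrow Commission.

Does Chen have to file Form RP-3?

No — exception (a) applies; Chen is not required to file Form RP-3.

All of (a)'s requirements are met (aggregate throughput is 6,070 units, less than the 8,950 units limit; a current Annual Exemption Letter is held; a current Annual Clearance is held). As to paragraphs (f)–(l): (f) is triggered (a current Class C Waiver is held), but is displaced by (g): (g) is engaged — assessed value is $98,000, under the $112,000 limit. (h) is engaged (the baseline figure is 655, meeting the 641 threshold), but is displaced by (i): (i) operates against (h): the property is publicly advertised. (j) is triggered (the space is let for business use), but is itself disapplied by (k): (k) operates against (j): a current General Notice is held. (l) is inapplicable (the reportable unit count is 72, short of 75), so (k) stands. Exception (a) stands.
Exception (b) fails — Chen is not a registered non-profit.
Exception (c) is satisfied on its face — the cottage is part of the primary residence; the number of days the property was let is 79 days, under the 85 days limit; a current Schedule 1 Registration is held. But: (n) operates against (c): the registered capacity is 2,270 units, less than the 2,450 units limit. So (c) is unavailable.
Exception (d)'s conditions are all satisfied: the property is let furnished; a current Class 5 Notice is held; the reference index is 447, less than the 457 limit. Turning to paragraph (o): (o) operates against (d): a current General Certificate is held. So (d) is unavailable.
Exception (e)'s conditions are all satisfied: there is no written lease; a current Schedule G Declaration is held. However, paragraphs (p)–(q) must be considered: (p) operates against (e): the qualifying period is 270 days, under the 280 days limit. (q), which would lift (p), is inapplicable — the coverage ratio is 42%, not under 42%. Exception (e) does not apply.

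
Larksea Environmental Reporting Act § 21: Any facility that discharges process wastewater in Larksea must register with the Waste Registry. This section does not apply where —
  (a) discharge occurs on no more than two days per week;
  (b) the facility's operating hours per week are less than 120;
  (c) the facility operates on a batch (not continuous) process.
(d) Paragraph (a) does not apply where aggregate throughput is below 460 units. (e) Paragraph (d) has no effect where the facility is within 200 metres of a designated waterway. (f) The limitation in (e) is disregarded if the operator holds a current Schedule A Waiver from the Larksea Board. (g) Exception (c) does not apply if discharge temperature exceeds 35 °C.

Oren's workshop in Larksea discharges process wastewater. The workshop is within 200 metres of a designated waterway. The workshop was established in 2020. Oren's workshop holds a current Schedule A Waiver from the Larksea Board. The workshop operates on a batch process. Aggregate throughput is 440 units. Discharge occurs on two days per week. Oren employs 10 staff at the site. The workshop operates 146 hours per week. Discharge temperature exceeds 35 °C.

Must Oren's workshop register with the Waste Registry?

Exception (a): discharge occurs on no more than two days per week — every condition holds. But: (d) applies — aggregate throughput is 440 units, below the 460 units limit. (e) is engaged (the workshop is within 200 m of a designated waterway), but is displaced by (f): (f) is engaged — a current Schedule A Waiver is held. (a) is therefore removed.
Exception (b) fails — the facility's operating hours per week are 146, not less than 120.
All of (c)'s requirements are met (the facility operates on a batch process). However, paragraph (g) must be considered: (g) operates against (c): discharge temperature exceeds 35 °C. Exception (c) does not apply.
None of the exceptions is available; § 21 applies in full.

Yes — Oren's workshop must register with the Waste Registry.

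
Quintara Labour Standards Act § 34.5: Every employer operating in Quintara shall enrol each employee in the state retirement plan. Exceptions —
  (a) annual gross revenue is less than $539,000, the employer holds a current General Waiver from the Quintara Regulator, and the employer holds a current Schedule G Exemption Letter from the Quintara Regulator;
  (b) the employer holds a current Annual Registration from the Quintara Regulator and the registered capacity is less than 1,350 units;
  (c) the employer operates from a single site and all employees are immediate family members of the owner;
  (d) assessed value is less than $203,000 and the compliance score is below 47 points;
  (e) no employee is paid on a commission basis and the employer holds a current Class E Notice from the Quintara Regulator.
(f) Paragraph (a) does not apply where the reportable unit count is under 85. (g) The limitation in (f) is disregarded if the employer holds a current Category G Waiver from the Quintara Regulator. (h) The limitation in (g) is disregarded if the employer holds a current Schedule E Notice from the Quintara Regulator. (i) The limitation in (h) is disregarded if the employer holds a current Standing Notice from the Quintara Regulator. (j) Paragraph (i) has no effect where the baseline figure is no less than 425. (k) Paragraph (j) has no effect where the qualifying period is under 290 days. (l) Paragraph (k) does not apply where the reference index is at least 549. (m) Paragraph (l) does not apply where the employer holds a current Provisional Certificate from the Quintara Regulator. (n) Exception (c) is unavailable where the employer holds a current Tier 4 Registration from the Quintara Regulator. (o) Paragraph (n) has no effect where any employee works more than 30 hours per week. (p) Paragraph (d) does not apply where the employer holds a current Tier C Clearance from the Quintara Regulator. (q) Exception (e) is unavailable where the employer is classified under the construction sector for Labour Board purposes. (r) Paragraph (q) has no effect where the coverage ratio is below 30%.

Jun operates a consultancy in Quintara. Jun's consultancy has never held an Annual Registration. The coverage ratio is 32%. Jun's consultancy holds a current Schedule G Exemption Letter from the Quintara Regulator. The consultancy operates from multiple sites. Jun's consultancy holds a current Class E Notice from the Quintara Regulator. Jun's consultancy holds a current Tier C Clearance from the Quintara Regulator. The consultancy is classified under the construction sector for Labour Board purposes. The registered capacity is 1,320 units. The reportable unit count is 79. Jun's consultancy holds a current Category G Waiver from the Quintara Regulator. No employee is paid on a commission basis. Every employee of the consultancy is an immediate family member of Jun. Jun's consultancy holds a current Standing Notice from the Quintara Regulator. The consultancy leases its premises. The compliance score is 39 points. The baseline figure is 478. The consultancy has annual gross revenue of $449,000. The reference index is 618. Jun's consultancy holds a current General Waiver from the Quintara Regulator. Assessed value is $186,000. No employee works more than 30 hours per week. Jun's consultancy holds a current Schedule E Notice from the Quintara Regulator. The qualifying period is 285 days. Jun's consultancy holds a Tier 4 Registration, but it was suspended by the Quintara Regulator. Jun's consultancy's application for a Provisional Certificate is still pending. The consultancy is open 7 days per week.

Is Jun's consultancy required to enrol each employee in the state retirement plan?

Yes — Jun's consultancy must enrol each employee in the state retirement plan.

Exception (a) is satisfied on its face — annual gross revenue is $449,000, less than the $539,000 limit; a current General Waiver is held; a current Schedule G Exemption Letter is held. Turning to paragraphs (f)–(m): (f) applies — the reportable unit count is 79, under the 85 limit. (g) is triggered (a current Category G Waiver is held), but is set aside by (h): (h) operates against (g): a current Schedule E Notice is held. (i) applies (a current Standing Notice is held), but is displaced by (j): (j) operates against (i): the baseline figure is 478, meeting the 425 threshold. (k) would limit (j) — the qualifying period is 285 days, under the 290 days limit — but (l) sets (k) aside: (l) operates against (k): the reference index is 618, meeting the 549 threshold. (m), which would lift (l), does not operate here — there is no Provisional Certificate in force. (a) is therefore removed.
Exception (b) does not apply: the Annual Registration is not current.
Exception (c) fails — the employer operates from multiple sites.
Exception (d): assessed value is $186,000, less than the $203,000 limit; the compliance score is 39 points, below the 47 points limit — every condition holds. But applying paragraph (p): (p) operates against (d): a current Tier C Clearance is held. (d) is therefore removed.
Exception (e)'s conditions are all satisfied: no employee is paid on commission; a current Class E Notice is held. Turning to paragraphs (q)–(r): (q) operates against (e): the consultancy is classified under the construction sector. (r), which would lift (q), is inapplicable — the coverage ratio is 32%, not below 30%. So (e) is unavailable.
None of the exceptions is available; § 34.5 applies in full.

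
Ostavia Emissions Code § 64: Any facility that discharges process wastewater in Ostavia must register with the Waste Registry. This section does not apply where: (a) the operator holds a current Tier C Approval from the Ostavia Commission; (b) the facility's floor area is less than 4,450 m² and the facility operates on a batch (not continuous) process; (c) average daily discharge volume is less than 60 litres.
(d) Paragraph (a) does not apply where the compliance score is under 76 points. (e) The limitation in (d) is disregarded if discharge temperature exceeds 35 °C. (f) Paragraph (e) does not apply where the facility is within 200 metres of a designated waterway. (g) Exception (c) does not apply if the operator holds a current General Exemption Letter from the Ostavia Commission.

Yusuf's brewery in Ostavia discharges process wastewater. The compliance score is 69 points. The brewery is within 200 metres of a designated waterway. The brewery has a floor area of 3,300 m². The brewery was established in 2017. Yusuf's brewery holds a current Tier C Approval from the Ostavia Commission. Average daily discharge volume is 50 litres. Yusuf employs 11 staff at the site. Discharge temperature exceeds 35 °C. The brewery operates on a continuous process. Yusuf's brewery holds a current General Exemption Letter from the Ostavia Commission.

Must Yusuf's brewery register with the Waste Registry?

Exception (a): a current Tier C Approval is held — every condition holds. Turning to paragraphs (d)–(f): (d) applies — the compliance score is 69 points, under the 76 points limit. (e) is triggered (discharge temperature exceeds 35 °C), but yields to (f): (f) operates against (e): the brewery is within 200 m of a designated waterway. Exception (a) does not apply.
Exception (b) requires that the facility operates on a batch (not continuous) process; but the facility operates on a continuous process, so (b) is unavailable.
All of (c)'s requirements are met (average daily discharge volume is 50 litres, less than the 60 litres limit). But: (g) is engaged — a current General Exemption Letter is held. (c) is therefore removed.
None of the exceptions is available; § 64 applies in full.

Yes — Yusuf's brewery must register with the Waste Registry.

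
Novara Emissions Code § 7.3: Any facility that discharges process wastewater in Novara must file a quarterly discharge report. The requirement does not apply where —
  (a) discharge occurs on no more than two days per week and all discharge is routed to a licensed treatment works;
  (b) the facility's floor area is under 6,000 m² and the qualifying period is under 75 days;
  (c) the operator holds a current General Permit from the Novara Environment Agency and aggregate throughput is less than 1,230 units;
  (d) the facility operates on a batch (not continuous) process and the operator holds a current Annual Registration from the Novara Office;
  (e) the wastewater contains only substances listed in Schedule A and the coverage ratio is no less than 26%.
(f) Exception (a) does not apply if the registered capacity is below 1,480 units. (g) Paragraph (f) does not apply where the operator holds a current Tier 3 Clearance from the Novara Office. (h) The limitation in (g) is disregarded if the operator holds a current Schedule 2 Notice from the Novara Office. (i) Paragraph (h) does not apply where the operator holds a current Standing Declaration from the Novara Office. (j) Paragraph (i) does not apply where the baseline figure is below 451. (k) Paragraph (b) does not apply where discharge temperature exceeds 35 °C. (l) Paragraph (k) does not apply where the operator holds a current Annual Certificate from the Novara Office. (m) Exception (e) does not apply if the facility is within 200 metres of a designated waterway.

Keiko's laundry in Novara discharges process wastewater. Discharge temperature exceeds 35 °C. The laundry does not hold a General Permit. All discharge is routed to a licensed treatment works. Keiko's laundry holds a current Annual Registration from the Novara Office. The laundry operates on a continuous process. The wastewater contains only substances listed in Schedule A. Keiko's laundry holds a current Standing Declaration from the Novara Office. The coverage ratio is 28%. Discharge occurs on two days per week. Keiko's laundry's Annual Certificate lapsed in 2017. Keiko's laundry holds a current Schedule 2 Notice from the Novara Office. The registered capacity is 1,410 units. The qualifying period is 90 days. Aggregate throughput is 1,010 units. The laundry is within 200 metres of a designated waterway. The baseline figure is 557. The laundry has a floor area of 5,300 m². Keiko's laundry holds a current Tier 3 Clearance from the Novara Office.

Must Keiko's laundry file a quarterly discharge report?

Exception (a)'s conditions are all satisfied: discharge occurs on no more than two days per week; discharge is routed to a licensed treatment works. Applying paragraphs (f)–(j): (f) would limit (a) — the registered capacity is 1,410 units, below the 1,480 units limit — but (g) sets (f) aside: (g) applies — a current Tier 3 Clearance is held. (h) would limit (g) — a current Schedule 2 Notice is held — but (i) sets (h) aside: (i) operates against (h): a current Standing Declaration is held. (j), which would lift (i), is not triggered — the baseline figure is 557, not below 451. So (a) applies.
Exception (b) fails — the qualifying period is 90 days, not under 75 days.
Exception (c) fails — no General Permit is held.
Exception (d) fails — the facility operates on a continuous process.
Exception (e) is satisfied on its face — the wastewater is Schedule-A-only; the coverage ratio is 28%, meeting the 26% threshold. But applying paragraph (m): (m) operates against (e): the laundry is within 200 m of a designated waterway. So (e) is unavailable.

No — exception (a) applies; Keiko's laundry is not required to file a quarterly discharge report.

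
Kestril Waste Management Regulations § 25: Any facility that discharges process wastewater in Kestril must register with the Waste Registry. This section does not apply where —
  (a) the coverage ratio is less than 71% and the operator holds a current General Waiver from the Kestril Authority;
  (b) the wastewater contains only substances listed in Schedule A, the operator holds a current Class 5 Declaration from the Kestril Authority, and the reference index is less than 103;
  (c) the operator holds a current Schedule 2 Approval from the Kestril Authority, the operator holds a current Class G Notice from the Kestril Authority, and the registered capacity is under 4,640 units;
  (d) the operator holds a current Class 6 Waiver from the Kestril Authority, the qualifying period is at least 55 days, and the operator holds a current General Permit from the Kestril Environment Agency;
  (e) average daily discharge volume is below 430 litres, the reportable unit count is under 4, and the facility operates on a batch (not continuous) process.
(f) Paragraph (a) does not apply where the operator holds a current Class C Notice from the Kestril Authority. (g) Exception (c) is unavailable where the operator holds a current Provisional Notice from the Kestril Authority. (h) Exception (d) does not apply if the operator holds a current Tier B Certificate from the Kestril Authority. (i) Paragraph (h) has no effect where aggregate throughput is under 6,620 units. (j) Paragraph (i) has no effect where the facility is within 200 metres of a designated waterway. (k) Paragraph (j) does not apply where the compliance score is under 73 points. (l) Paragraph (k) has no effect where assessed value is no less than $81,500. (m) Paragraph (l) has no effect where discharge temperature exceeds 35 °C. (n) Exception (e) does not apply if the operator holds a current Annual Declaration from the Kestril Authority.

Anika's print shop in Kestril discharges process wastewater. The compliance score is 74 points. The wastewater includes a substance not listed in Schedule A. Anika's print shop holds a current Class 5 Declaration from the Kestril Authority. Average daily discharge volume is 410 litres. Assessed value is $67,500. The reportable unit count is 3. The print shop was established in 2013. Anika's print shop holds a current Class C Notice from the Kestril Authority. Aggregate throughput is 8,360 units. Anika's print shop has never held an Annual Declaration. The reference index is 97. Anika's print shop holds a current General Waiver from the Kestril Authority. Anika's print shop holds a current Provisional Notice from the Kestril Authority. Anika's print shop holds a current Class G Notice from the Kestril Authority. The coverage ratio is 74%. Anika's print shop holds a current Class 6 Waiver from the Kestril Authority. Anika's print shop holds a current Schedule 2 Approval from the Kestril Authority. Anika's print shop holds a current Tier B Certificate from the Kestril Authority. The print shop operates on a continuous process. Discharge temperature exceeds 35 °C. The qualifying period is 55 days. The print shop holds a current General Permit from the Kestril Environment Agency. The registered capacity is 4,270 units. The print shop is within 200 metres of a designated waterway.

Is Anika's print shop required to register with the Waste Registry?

Yes — Anika's print shop must register with the Waste Registry.

Exception (a) requires that the coverage ratio is less than 71%; but the coverage ratio is 74%, not less than 71%, so (a) is unavailable.
Exception (b) does not apply: the wastewater includes a non-Schedule-A substance.
Exception (c): a current Schedule 2 Approval is held; a current Class G Notice is held; the registered capacity is 4,270 units, under the 4,640 units limit — every condition holds. Turning to paragraph (g): (g) operates — a current Provisional Notice is held. So (c) is unavailable.
Exception (d)'s conditions are all satisfied: a current Class 6 Waiver is held; the qualifying period is 55 days, meeting the 55 days threshold; a current General Permit is held. But: (h) operates against (d): a current Tier B Certificate is held. (i) does not operate here (aggregate throughput is 8,360 units, not under 6,620 units), so (h) stands. Exception (d) does not apply.
Exception (e) fails — the facility operates on a continuous process.
No exception displaces § 25.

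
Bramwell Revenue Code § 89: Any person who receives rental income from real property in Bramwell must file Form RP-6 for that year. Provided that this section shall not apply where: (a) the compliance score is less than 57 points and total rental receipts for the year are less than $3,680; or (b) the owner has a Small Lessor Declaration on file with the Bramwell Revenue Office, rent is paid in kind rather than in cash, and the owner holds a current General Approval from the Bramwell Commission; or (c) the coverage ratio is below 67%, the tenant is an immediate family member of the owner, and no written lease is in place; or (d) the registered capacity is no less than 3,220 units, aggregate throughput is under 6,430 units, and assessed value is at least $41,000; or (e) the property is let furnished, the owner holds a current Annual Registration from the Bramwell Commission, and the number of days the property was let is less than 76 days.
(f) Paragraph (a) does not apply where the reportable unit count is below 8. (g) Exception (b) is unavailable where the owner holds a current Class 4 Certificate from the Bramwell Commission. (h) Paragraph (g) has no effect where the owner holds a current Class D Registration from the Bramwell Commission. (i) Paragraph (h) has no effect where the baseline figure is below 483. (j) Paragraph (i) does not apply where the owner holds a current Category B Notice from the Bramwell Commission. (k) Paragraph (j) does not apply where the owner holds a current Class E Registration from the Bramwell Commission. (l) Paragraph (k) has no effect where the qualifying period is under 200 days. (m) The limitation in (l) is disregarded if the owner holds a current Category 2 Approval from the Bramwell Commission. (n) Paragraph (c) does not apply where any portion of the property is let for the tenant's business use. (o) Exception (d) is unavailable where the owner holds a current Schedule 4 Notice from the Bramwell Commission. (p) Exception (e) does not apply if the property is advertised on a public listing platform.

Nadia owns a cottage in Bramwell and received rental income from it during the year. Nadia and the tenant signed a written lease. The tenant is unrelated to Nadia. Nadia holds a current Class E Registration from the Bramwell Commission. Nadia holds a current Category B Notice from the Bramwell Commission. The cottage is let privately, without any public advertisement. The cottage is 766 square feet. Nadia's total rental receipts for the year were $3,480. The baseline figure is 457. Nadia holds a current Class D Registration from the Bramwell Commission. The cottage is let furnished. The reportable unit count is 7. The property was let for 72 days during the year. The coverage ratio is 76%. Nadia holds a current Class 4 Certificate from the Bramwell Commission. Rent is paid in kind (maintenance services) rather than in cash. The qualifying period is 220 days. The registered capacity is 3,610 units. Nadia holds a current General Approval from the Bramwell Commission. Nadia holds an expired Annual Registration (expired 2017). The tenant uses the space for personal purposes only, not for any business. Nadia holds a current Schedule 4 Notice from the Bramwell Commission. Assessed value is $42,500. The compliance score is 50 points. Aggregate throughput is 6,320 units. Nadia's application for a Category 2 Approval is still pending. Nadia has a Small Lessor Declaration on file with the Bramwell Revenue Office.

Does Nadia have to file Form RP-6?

Exception (a)'s conditions are all satisfied: the compliance score is 50 points, less than the 57 points limit; total rental receipts for the year are $3,480, less than the $3,680 limit. But applying paragraph (f): (f) applies — the reportable unit count is 7, below the 8 limit. So (a) is unavailable.
All of (b)'s requirements are met (a Small Lessor Declaration is on file; rent is paid in kind; a current General Approval is held). However, paragraphs (g)–(m) must be considered: (g) is triggered — a current Class 4 Certificate is held. (h) would limit (g) — a current Class D Registration is held — but (i) sets (h) aside: (i) operates against (h): the baseline figure is 457, below the 483 limit. (j) operates (a current Category B Notice is held), but is overridden by (k): (k) operates against (j): a current Class E Registration is held. (l) is inapplicable (the qualifying period is 220 days, not under 200 days), so (k) stands. (b) is therefore removed.
Exception (c) fails — the coverage ratio is 76%, not below 67%.
Exception (d)'s conditions are all satisfied: the registered capacity is 3,610 units, meeting the 3,220 units threshold; aggregate throughput is 6,320 units, under the 6,430 units limit; assessed value is $42,500, meeting the $41,000 threshold. But: (o) operates against (d): a current Schedule 4 Notice is held. So (d) is unavailable.
Exception (e) does not apply: no current Annual Registration is held.
No exception applies. The general rule governs.

Yes — Nadia must file Form RP-6.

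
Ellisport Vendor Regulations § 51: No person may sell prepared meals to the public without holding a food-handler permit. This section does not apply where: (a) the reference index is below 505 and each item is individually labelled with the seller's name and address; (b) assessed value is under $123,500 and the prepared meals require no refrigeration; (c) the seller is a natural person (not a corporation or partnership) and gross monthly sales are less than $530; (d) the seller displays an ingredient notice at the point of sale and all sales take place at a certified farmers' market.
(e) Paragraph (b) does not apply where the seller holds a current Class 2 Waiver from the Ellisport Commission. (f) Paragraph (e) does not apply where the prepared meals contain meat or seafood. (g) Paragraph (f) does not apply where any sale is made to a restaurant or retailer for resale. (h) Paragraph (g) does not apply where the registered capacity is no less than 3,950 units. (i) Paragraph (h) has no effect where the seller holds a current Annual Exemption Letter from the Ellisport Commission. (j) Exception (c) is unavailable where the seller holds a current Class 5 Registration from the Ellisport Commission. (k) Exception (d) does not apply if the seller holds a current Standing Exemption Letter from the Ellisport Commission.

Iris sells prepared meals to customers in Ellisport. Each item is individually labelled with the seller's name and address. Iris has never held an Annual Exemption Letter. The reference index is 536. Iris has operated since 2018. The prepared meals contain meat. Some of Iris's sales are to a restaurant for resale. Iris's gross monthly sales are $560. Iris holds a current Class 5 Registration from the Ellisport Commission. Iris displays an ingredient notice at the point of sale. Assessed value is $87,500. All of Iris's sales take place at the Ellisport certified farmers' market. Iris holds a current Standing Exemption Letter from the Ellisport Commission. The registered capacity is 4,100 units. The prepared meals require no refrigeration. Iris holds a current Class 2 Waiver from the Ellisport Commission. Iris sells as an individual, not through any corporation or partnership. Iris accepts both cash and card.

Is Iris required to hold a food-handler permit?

No — exception (b) applies; Iris is not required to hold a food-handler permit.

Exception (a) does not apply: the reference index is 536, not below 505.
Exception (b)'s conditions are all satisfied: assessed value is $87,500, under the $123,500 limit; the prepared meals are shelf-stable. Under paragraphs (e)–(i): (e) would limit (b) — a current Class 2 Waiver is held — but (f) sets (e) aside: (f) operates against (e): the prepared meals contain meat. (g) applies (some sales are to a restaurant for resale), but yields to (h): (h) applies — the registered capacity is 4,100 units, meeting the 3,950 units threshold. (i) is not triggered (there is no Annual Exemption Letter in force), so (h) stands. (b) remains available.
Exception (c) does not apply: gross monthly sales are $560, not less than $530.
Exception (d): an ingredient notice is displayed; all sales are at a certified farmers' market — every condition holds. Turning to paragraph (k): (k) operates against (d): a current Standing Exemption Letter is held. Exception (d) does not apply.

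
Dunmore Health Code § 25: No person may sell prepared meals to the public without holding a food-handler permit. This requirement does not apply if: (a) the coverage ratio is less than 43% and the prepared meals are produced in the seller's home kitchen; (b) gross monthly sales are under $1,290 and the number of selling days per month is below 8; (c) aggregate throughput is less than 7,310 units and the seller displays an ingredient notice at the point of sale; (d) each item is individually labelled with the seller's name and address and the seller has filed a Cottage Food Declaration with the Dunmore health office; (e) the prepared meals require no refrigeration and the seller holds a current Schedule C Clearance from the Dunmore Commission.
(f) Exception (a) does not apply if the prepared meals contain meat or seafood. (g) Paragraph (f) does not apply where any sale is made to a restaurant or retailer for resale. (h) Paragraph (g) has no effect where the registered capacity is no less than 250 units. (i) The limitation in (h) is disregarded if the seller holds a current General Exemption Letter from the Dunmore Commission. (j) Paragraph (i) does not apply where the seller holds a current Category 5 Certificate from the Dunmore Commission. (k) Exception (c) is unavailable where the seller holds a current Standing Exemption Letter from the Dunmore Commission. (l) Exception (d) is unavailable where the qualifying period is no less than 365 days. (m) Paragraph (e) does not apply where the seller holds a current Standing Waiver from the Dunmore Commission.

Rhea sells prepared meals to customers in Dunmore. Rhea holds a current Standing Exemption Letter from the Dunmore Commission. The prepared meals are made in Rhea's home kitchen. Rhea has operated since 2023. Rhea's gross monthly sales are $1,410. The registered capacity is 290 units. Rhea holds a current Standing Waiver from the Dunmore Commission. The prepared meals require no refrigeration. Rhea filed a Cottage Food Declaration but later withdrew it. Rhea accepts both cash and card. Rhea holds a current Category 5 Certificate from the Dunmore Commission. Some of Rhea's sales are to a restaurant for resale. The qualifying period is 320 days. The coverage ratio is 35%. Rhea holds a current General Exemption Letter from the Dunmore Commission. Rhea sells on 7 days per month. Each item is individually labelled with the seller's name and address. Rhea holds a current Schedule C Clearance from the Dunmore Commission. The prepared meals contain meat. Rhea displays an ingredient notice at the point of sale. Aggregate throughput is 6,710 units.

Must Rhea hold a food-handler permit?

Yes — Rhea must hold a food-handler permit.

Exception (a): the coverage ratio is 35%, less than the 43% limit; the prepared meals are home-kitchen produced — every condition holds. However, paragraphs (f)–(j) must be considered: (f) operates against (a): the prepared meals contain meat. (g) would limit (f) — some sales are to a restaurant for resale — but (h) sets (g) aside: (h) operates against (g): the registered capacity is 290 units, meeting the 250 units threshold. (i) is engaged (a current General Exemption Letter is held), but is itself disapplied by (j): (j) operates against (i): a current Category 5 Certificate is held. Exception (a) does not apply.
Exception (b) fails — gross monthly sales are $1,410, not under $1,290.
All of (c)'s requirements are met (aggregate throughput is 6,710 units, less than the 7,310 units limit; an ingredient notice is displayed). Turning to paragraph (k): (k) operates against (c): a current Standing Exemption Letter is held. So (c) is unavailable.
Exception (d) fails — the Cottage Food Declaration was withdrawn.
Exception (e) is satisfied on its face — the prepared meals are shelf-stable; a current Schedule C Clearance is held. But: (m) applies — a current Standing Waiver is held. So (e) is unavailable.
No exception applies. The general rule governs.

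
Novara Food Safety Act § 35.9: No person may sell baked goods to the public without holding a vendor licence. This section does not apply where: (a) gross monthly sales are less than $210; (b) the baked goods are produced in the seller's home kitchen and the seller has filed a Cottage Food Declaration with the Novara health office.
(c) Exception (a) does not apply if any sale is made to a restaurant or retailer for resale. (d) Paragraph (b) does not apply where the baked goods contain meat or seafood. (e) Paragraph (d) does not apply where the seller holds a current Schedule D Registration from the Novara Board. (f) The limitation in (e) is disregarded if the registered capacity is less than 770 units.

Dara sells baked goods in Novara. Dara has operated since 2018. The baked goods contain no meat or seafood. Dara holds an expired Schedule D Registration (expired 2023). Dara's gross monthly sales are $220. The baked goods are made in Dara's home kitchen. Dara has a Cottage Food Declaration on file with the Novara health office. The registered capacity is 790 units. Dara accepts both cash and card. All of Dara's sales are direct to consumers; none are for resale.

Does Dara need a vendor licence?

Exception (a) fails — gross monthly sales are $220, not less than $210.
Exception (b): the baked goods are home-kitchen produced; a Cottage Food Declaration is on file — every condition holds. Applying paragraphs (d)–(f): (d) is not triggered — the baked goods contain no meat or seafood. So (b) applies.

No — exception (b) applies; Dara is not required to hold a vendor licence.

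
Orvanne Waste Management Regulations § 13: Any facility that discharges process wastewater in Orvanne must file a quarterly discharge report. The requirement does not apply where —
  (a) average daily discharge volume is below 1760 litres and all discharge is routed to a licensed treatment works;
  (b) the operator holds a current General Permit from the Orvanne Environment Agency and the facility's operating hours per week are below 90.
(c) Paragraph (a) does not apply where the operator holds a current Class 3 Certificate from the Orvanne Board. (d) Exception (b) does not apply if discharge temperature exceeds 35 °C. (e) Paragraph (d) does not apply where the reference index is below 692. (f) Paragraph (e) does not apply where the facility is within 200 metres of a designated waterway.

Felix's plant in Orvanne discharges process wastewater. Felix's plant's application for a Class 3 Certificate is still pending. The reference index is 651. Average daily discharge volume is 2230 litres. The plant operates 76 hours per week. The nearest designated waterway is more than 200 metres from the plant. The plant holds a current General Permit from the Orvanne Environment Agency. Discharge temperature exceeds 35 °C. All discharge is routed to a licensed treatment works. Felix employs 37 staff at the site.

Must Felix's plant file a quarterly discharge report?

Exception (a) fails — average daily discharge volume is 2230 litres, not below 1760 litres.
All of (b)'s requirements are met (a current General Permit is held; the facility's operating hours per week are 76, below the 90 limit). Applying paragraphs (d)–(f): (d) operates (discharge temperature exceeds 35 °C), but is set aside by (e): (e) operates against (d): the reference index is 651, below the 692 limit. (f) is inapplicable (the plant is more than 200 m from any designated waterway), so (e) stands. (b) remains available.

No — exception (b) applies; Felix's plant is not required to file a quarterly discharge report.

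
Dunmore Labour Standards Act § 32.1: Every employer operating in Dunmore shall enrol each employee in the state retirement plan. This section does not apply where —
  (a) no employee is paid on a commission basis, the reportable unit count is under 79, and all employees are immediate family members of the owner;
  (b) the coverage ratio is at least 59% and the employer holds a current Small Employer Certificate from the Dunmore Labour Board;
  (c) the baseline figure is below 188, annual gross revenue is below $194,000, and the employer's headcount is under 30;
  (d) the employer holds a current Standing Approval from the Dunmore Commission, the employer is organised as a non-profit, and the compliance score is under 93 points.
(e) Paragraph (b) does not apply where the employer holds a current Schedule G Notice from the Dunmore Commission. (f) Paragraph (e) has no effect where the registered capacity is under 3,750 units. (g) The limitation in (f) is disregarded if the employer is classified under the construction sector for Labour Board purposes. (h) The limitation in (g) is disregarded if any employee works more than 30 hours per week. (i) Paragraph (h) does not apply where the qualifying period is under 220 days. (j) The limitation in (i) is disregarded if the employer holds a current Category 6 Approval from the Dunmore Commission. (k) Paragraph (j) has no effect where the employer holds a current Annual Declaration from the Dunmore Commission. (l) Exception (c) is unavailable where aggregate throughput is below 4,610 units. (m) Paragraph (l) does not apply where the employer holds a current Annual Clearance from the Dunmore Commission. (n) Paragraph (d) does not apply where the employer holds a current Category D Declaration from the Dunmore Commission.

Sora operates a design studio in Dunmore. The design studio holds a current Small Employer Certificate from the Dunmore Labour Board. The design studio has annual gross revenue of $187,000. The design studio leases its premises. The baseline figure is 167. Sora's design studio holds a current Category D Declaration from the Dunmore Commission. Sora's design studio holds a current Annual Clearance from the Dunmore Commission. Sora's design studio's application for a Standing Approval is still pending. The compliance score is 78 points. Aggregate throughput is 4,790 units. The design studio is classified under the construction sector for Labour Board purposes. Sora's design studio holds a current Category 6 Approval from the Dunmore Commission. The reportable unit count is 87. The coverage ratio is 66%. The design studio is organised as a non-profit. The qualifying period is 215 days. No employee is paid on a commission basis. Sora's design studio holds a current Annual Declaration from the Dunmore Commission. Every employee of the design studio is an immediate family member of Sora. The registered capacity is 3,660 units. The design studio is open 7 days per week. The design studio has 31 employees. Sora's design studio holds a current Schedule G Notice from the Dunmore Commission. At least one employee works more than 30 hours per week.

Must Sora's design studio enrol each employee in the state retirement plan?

Exception (a) requires that the reportable unit count is under 79; but the reportable unit count is 87, not under 79, so (a) is unavailable.
Exception (b): the coverage ratio is 66%, meeting the 59% threshold; a current Small Employer Certificate is held — every condition holds. However, paragraphs (e)–(k) must be considered: (e) operates against (b): a current Schedule G Notice is held. (f) operates (the registered capacity is 3,660 units, under the 3,750 units limit), but is set aside by (g): (g) operates against (f): the design studio is classified under the construction sector. (h) is triggered (at least one employee exceeds 30 hours/week), but yields to (i): (i) is triggered — the qualifying period is 215 days, under the 220 days limit. (j) is triggered (a current Category 6 Approval is held), but yields to (k): (k) applies — a current Annual Declaration is held. So (b) is unavailable.
Exception (c) requires that the employer's headcount is under 30; but the employer's headcount is 31, not under 30, so (c) is unavailable.
Exception (d) does not apply: there is no Standing Approval in force.
No exception displaces § 32.1.

Yes — Sora's design studio must enrol each employee in the state retirement plan.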